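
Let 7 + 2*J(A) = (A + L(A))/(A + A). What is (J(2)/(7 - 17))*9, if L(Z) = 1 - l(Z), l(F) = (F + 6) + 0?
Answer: 297/80 ≈ 3.7125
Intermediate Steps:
l(F) = 6 + F (l(F) = (6 + F) + 0 = 6 + F)
L(Z) = -5 - Z (L(Z) = 1 - (6 + Z) = 1 + (-6 - Z) = -5 - Z)
J(A) = -7/2 - 5/(4*A) (J(A) = -7/2 + ((A + (-5 - A))/(A + A))/2 = -7/2 + (-5*1/(2*A))/2 = -7/2 + (-5/(2*A))/2 = -7/2 - 5/(4*A))
(J(2)/(7 - 17))*9 = (((1/4)*(-5 - 14*2)/2)/(7 - 17))*9 = (((1/4)*(1/2)*(-5 - 28))/(-10))*9 = (((1/4)*(1/2)*(-33))*(-1/10))*9 = -33/8*(-1/10)*9 = (33/80)*9 = 297/80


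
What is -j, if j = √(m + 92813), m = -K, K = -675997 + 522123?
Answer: -√246687 ≈ -496.68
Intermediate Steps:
K = -153874
m = 153874 (m = -1*(-153874) = 153874)
j = √246687 (j = √(153874 + 92813) = √246687 ≈ 496.68)
-j = -√246687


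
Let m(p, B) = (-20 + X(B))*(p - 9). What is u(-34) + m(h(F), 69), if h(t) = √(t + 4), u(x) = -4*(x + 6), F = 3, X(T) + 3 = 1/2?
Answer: 629/2 - 45*√7/2 ≈ 254.97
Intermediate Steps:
X(T) = -5/2 (X(T) = -3 + 1/2 = -3 + ½ = -5/2)
u(x) = -24 - 4*x (u(x) = -4*(6 + x) = -24 - 4*x)
h(t) = √(4 + t)
m(p, B) = 405/2 - 45*p/2 (m(p, B) = (-20 - 5/2)*(p - 9) = -45*(-9 + p)/2 = 405/2 - 45*p/2)
u(-34) + m(h(F), 69) = (-24 - 4*(-34)) + (405/2 - 45*√(4 + 3)/2) = (-24 + 136) + (405/2 - 45*√7/2) = 112 + (405/2 - 45*√7/2) = 629/2 - 45*√7/2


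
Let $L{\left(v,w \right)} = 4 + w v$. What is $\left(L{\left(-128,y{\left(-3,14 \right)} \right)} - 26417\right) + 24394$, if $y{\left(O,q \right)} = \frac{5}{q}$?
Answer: $- \frac{14453}{7} \approx -2064.7$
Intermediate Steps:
$L{\left(v,w \right)} = 4 + v w$
$\left(L{\left(-128,y{\left(-3,14 \right)} \right)} - 26417\right) + 24394 = \left(\left(4 - 128 \cdot \frac{5}{14}\right) - 26417\right) + 24394 = \left(\left(4 - 128 \cdot 5 \cdot \frac{1}{14}\right) - 26417\right) + 24394 = \left(\left(4 - \frac{320}{7}\right) - 26417\right) + 24394 = \left(- \frac{292}{7} - 26417\right) + 24394 = - \frac{185211}{7} + 24394 = - \frac{14453}{7}$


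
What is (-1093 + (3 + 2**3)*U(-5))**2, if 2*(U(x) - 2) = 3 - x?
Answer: 1054729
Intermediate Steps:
U(x) = 7/2 - x/2 (U(x) = 2 + (3 - x)/2 = 2 + (3/2 - x/2) = 7/2 - x/2)
(-1093 + (3 + 2**3)*U(-5))**2 = (-1093 + (3 + 2**3)*(7/2 - 1/2*(-5)))**2 = (-1093 + (3 + 8)*(7/2 + 5/2))**2 = (-1093 + 11*6)**2 = (-1093 + 66)**2 = (-1027)**2 = 1054729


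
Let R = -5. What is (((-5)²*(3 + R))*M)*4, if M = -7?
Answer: 1400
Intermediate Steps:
(((-5)²*(3 + R))*M)*4 = (((-5)²*(3 - 5))*(-7))*4 = ((25*(-2))*(-7))*4 = -50*(-7)*4 = 350*4 = 1400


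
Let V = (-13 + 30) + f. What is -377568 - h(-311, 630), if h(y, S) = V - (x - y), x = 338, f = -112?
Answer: -376824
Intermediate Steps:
V = -95 (V = (-13 + 30) - 112 = 17 - 112 = -95)
h(y, S) = -433 + y (h(y, S) = -95 - (338 - y) = -95 + (-338 + y) = -433 + y)
-377568 - h(-311, 630) = -377568 - (-433 - 311) = -377568 - 1*(-744) = -377568 + 744 = -376824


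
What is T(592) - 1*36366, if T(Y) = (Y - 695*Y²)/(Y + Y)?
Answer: -484171/2 ≈ -2.4209e+5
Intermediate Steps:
T(Y) = (Y - 695*Y²)/(2*Y) (T(Y) = (Y - 695*Y²)/((2*Y)) = (Y - 695*Y²)*(1/(2*Y)) = (Y - 695*Y²)/(2*Y))
T(592) - 1*36366 = (½ - 695/2*592) - 1*36366 = (½ - 205720) - 36366 = -411439/2 - 36366 = -484171/2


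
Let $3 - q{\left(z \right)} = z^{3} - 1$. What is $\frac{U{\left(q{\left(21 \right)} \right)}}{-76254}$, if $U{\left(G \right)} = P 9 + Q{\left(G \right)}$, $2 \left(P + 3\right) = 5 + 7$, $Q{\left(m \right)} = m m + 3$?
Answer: $- \frac{85692079}{76254} \approx -1123.8$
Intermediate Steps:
$Q{\left(m \right)} = 3 + m^{2}$ ($Q{\left(m \right)} = m^{2} + 3 = 3 + m^{2}$)
$P = 3$ ($P = -3 + \frac{5 + 7}{2} = -3 + \frac{1}{2} \cdot 12 = -3 + 6 = 3$)
$q{\left(z \right)} = 4 - z^{3}$ ($q{\left(z \right)} = 3 - \left(z^{3} - 1\right) = 3 - \left(-1 + z^{3}\right) = 4 - z^{3}$)
$U{\left(G \right)} = 30 + G^{2}$ ($U{\left(G \right)} = 3 \cdot 9 + \left(3 + G^{2}\right) = 27 + \left(3 + G^{2}\right) = 30 + G^{2}$)
$\frac{U{\left(q{\left(21 \right)} \right)}}{-76254} = \frac{30 + \left(4 - 21^{3}\right)^{2}}{-76254} = \left(30 + \left(4 - 9261\right)^{2}\right) \left(- \frac{1}{76254}\right) = \left(30 + \left(-9257\right)^{2}\right) \left(- \frac{1}{76254}\right) = \left(30 + 85692049\right) \left(- \frac{1}{76254}\right) = 85692079 \left(- \frac{1}{76254}\right) = - \frac{85692079}{76254}$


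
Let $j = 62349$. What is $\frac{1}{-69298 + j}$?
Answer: $- \frac{1}{6949} \approx -0.00014391$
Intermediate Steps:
$\frac{1}{-69298 + j} = \frac{1}{-69298 + 62349} = \frac{1}{-6949} = - \frac{1}{6949}$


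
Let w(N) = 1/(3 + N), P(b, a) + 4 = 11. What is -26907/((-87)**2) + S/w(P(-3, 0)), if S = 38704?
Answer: 976492951/2523 ≈ 3.8704e+5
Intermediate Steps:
P(b, a) = 7 (P(b, a) = -4 + 11 = 7)
-26907/((-87)**2) + S/w(P(-3, 0)) = -26907/((-87)**2) + 38704/(1/(3 + 7)) = -26907/7569 + 38704/(1/10) = -26907*1/7569 + 38704/(1/10) = -8969/2523 + 38704*10 = -8969/2523 + 387040 = 976492951/2523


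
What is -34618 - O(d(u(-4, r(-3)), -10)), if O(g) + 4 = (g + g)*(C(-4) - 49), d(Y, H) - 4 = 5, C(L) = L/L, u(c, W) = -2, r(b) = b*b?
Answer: -33750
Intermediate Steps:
r(b) = b²
C(L) = 1
d(Y, H) = 9 (d(Y, H) = 4 + 5 = 9)
O(g) = -4 - 96*g (O(g) = -4 + (g + g)*(1 - 49) = -4 + (2*g)*(-48) = -4 - 96*g)
-34618 - O(d(u(-4, r(-3)), -10)) = -34618 - (-4 - 96*9) = -34618 - (-4 - 864) = -34618 - 1*(-868) = -34618 + 868 = -33750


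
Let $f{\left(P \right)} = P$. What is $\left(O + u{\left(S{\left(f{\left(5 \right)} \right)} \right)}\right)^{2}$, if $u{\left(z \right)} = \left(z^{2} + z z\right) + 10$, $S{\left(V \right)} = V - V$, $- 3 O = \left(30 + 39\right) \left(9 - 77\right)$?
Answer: $2477476$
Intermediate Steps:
$O = 1564$ ($O = - \frac{\left(30 + 39\right) \left(9 - 77\right)}{3} = - \frac{69 \left(-68\right)}{3} = \left(- \frac{1}{3}\right) \left(-4692\right) = 1564$)
$S{\left(V \right)} = 0$
$u{\left(z \right)} = 10 + 2 z^{2}$ ($u{\left(z \right)} = \left(z^{2} + z^{2}\right) + 10 = 2 z^{2} + 10 = 10 + 2 z^{2}$)
$\left(O + u{\left(S{\left(f{\left(5 \right)} \right)} \right)}\right)^{2} = \left(1564 + \left(10 + 2 \cdot 0^{2}\right)\right)^{2} = \left(1564 + \left(10 + 2 \cdot 0\right)\right)^{2} = \left(1564 + \left(10 + 0\right)\right)^{2} = \left(1564 + 10\right)^{2} = 1574^{2} = 2477476$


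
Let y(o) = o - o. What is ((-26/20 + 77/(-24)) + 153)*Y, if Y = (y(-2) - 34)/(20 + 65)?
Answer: -17819/300 ≈ -59.397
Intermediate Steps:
y(o) = 0
Y = -⅖ (Y = (0 - 34)/(20 + 65) = -34/85 = -34*1/85 = -⅖ ≈ -0.40000)
((-26/20 + 77/(-24)) + 153)*Y = ((-26/20 + 77/(-24)) + 153)*(-⅖) = ((-26*1/20 + 77*(-1/24)) + 153)*(-⅖) = ((-13/10 - 77/24) + 153)*(-⅖) = (-541/120 + 153)*(-⅖) = (17819/120)*(-⅖) = -17819/300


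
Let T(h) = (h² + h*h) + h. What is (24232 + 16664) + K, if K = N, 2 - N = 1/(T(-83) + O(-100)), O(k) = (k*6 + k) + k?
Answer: 527379709/12895 ≈ 40898.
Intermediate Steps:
T(h) = h + 2*h² (T(h) = (h² + h²) + h = 2*h² + h = h + 2*h²)
O(k) = 8*k (O(k) = (6*k + k) + k = 7*k + k = 8*k)
N = 25789/12895 (N = 2 - 1/(-83*(1 + 2*(-83)) + 8*(-100)) = 2 - 1/(-83*(1 - 166) - 800) = 2 - 1/(-83*(-165) - 800) = 2 - 1/(13695 - 800) = 2 - 1/12895 = 25789/12895 ≈ 1.9999)
K = 25789/12895 ≈ 1.9999
(24232 + 16664) + K = (24232 + 16664) + 25789/12895 = 40896 + 25789/12895 = 527379709/12895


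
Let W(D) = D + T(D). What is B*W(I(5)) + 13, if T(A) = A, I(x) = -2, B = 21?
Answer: -71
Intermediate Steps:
W(D) = 2*D (W(D) = D + D = 2*D)
B*W(I(5)) + 13 = 21*(2*(-2)) + 13 = 21*(-4) + 13 = -84 + 13 = -71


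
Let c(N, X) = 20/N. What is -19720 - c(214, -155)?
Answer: -2110050/107 ≈ -19720.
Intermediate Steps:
-19720 - c(214, -155) = -19720 - 20/214 = -19720 - 1*10/107 = -19720 - 10/107 = -2110050/107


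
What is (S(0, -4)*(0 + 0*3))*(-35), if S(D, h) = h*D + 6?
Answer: 0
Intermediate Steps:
S(D, h) = 6 + D*h (S(D, h) = D*h + 6 = 6 + D*h)
(S(0, -4)*(0 + 0*3))*(-35) = ((6 + 0*(-4))*(0 + 0*3))*(-35) = ((6 + 0)*(0 + 0))*(-35) = (6*0)*(-35) = 0*(-35) = 0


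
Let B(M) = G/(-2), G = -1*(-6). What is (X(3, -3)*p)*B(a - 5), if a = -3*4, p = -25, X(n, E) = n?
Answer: 225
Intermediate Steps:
G = 6
a = -12
B(M) = -3 (B(M) = 6/(-2) = 6*(-1/2) = -3)
(X(3, -3)*p)*B(a - 5) = (3*(-25))*(-3) = -75*(-3) = 225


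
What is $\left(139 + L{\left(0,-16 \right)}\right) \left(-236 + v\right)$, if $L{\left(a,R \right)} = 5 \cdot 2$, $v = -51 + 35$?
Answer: $-37548$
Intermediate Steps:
$v = -16$
$L{\left(a,R \right)} = 10$
$\left(139 + L{\left(0,-16 \right)}\right) \left(-236 + v\right) = \left(139 + 10\right) \left(-236 - 16\right) = 149 \left(-252\right) = -37548$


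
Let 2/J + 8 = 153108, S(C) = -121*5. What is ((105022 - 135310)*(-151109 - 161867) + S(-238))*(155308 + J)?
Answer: 112699146428581450683/76550 ≈ 1.4722e+15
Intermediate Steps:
S(C) = -605
J = 1/76550 (J = 2/(-8 + 153108) = 2/153100 = 2*(1/153100) = 1/76550 ≈ 1.3063e-5)
((105022 - 135310)*(-151109 - 161867) + S(-238))*(155308 + J) = ((105022 - 135310)*(-151109 - 161867) - 605)*(155308 + 1/76550) = (-30288*(-312976) - 605)*(11888827401/76550) = (9479417088 - 605)*(11888827401/76550) = 9479416483*(11888827401/76550) = 112699146428581450683/76550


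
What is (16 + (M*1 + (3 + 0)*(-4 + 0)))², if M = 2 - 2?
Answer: 16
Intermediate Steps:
M = 0
(16 + (M*1 + (3 + 0)*(-4 + 0)))² = (16 + (0*1 + (3 + 0)*(-4 + 0)))² = (16 + (0 + 3*(-4)))² = (16 + (0 - 12))² = (16 - 12)² = 4² = 16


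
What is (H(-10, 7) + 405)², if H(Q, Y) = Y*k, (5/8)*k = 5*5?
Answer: 469225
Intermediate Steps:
k = 40 (k = 8*(5*5)/5 = (8/5)*25 = 40)
H(Q, Y) = 40*Y (H(Q, Y) = Y*40 = 40*Y)
(H(-10, 7) + 405)² = (40*7 + 405)² = (280 + 405)² = 685² = 469225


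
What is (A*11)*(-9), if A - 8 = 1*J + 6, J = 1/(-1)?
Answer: -1287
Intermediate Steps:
J = -1
A = 13 (A = 8 + (1*(-1) + 6) = 8 + (-1 + 6) = 8 + 5 = 13)
(A*11)*(-9) = (13*11)*(-9) = 143*(-9) = -1287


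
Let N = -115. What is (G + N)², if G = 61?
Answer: 2916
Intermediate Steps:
(G + N)² = (61 - 115)² = (-54)² = 2916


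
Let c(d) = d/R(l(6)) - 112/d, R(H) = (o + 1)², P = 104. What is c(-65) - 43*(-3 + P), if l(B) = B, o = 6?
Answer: -13831192/3185 ≈ -4342.6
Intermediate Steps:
R(H) = 49 (R(H) = (6 + 1)² = 7² = 49)
c(d) = -112/d + d/49 (c(d) = d/49 - 112/d = -112/d + d/49)
c(-65) - 43*(-3 + P) = (-112/(-65) + (1/49)*(-65)) - 43*(-3 + 104) = (-112*(-1/65) - 65/49) - 43*101 = (112/65 - 65/49) - 1*4343 = 1263/3185 - 4343 = -13831192/3185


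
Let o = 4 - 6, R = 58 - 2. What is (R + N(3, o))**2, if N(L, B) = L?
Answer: 3481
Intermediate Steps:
R = 56
o = -2
(R + N(3, o))**2 = (56 + 3)**2 = 59**2 = 3481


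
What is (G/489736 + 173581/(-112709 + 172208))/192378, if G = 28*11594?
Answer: 383544647/20609060668911 ≈ 1.8610e-5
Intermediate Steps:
G = 324632
(G/489736 + 173581/(-112709 + 172208))/192378 = (324632/489736 + 173581/(-112709 + 172208))/192378 = (324632*(1/489736) + 173581/59499)*(1/192378) = (2387/3601 + 173581*(1/59499))*(1/192378) = (2387/3601 + 173581/59499)*(1/192378) = (767089294/214255899)*(1/192378) = 383544647/20609060668911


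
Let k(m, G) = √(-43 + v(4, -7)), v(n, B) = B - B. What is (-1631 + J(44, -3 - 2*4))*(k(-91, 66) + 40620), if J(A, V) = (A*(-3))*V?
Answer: -7270980 - 179*I*√43 ≈ -7.271e+6 - 1173.8*I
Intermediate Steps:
v(n, B) = 0
J(A, V) = -3*A*V (J(A, V) = (-3*A)*V = -3*A*V)
k(m, G) = I*√43 (k(m, G) = √(-43 + 0) = √(-43) = I*√43)
(-1631 + J(44, -3 - 2*4))*(k(-91, 66) + 40620) = (-1631 - 3*44*(-3 - 2*4))*(I*√43 + 40620) = (-1631 - 3*44*(-3 - 8))*(40620 + I*√43) = (-1631 - 3*44*(-11))*(40620 + I*√43) = (-1631 + 1452)*(40620 + I*√43) = -179*(40620 + I*√43) = -7270980 - 179*I*√43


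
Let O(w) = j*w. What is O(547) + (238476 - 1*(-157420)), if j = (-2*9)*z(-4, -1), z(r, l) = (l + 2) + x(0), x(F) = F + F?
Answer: 386050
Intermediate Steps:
x(F) = 2*F
z(r, l) = 2 + l (z(r, l) = (l + 2) + 2*0 = (2 + l) + 0 = 2 + l)
j = -18 (j = (-2*9)*(2 - 1) = -18*1 = -18)
O(w) = -18*w
O(547) + (238476 - 1*(-157420)) = -18*547 + (238476 - 1*(-157420)) = -9846 + (238476 + 157420) = -9846 + 395896 = 386050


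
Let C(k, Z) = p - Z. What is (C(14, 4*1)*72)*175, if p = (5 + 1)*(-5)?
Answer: -428400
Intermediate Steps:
p = -30 (p = 6*(-5) = -30)
C(k, Z) = -30 - Z
(C(14, 4*1)*72)*175 = ((-30 - 4)*72)*175 = -34*72*175 = -2448*175 = -428400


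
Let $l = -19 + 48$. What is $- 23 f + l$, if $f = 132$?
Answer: $-3007$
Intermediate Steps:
$l = 29$
$- 23 f + l = \left(-23\right) 132 + 29 = -3036 + 29 = -3007$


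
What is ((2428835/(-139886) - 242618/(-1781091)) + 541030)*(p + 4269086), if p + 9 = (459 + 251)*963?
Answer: 667604544968803623071801/249149695626 ≈ 2.6795e+12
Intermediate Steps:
p = 683721 (p = -9 + (459 + 251)*963 = -9 + 710*963 = -9 + 683730 = 683721)
((2428835/(-139886) - 242618/(-1781091)) + 541030)*(p + 4269086) = ((2428835/(-139886) - 242618/(-1781091)) + 541030)*(683721 + 4269086) = ((2428835*(-1/139886) - 242618*(-1/1781091)) + 541030)*4952807 = ((-2428835/139886 + 242618/1781091) + 541030)*4952807 = (-4292037297437/249149695626 + 541030)*4952807 = (134793167787237343/249149695626)*4952807 = 667604544968803623071801/249149695626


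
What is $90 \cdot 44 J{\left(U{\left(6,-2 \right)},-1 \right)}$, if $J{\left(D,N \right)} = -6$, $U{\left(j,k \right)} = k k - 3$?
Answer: $-23760$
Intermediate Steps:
$U{\left(j,k \right)} = -3 + k^{2}$ ($U{\left(j,k \right)} = k^{2} - 3 = -3 + k^{2}$)
$90 \cdot 44 J{\left(U{\left(6,-2 \right)},-1 \right)} = 90 \cdot 44 \left(-6\right) = 3960 \left(-6\right) = -23760$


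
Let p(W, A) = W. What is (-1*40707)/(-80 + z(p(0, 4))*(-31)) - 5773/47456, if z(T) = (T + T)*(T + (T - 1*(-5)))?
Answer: 120708097/237280 ≈ 508.72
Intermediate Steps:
z(T) = 2*T*(5 + 2*T) (z(T) = (2*T)*(T + (T + 5)) = (2*T)*(T + (5 + T)) = (2*T)*(5 + 2*T) = 2*T*(5 + 2*T))
(-1*40707)/(-80 + z(p(0, 4))*(-31)) - 5773/47456 = (-1*40707)/(-80 + (2*0*(5 + 2*0))*(-31)) - 5773/47456 = -40707/(-80 + (2*0*(5 + 0))*(-31)) - 5773*1/47456 = -40707/(-80 + (2*0*5)*(-31)) - 5773/47456 = -40707/(-80 + 0*(-31)) - 5773/47456 = -40707/(-80 + 0) - 5773/47456 = -40707/(-80) - 5773/47456 = -40707*(-1/80) - 5773/47456 = 40707/80 - 5773/47456 = 120708097/237280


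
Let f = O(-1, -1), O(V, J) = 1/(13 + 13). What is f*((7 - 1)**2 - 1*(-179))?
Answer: 215/26 ≈ 8.2692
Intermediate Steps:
O(V, J) = 1/26
f = 1/26 ≈ 0.038462
f*((7 - 1)**2 - 1*(-179)) = ((7 - 1)**2 - 1*(-179))/26 = (6**2 + 179)/26 = (36 + 179)/26 = (1/26)*215 = 215/26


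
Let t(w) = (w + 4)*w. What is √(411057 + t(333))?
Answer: 3*√58142 ≈ 723.38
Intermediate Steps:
t(w) = w*(4 + w) (t(w) = (4 + w)*w = w*(4 + w))
√(411057 + t(333)) = √(411057 + 333*(4 + 333)) = √(411057 + 333*337) = √(411057 + 112221) = √523278 = 3*√58142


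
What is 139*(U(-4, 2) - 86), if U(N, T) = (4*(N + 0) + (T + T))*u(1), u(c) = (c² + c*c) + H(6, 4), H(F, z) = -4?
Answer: -8618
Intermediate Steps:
u(c) = -4 + 2*c² (u(c) = (c² + c*c) - 4 = (c² + c²) - 4 = 2*c² - 4 = -4 + 2*c²)
U(N, T) = -8*N - 4*T (U(N, T) = (4*(N + 0) + (T + T))*(-4 + 2*1²) = (4*N + 2*T)*(-4 + 2*1) = (2*T + 4*N)*(-4 + 2) = (2*T + 4*N)*(-2) = -8*N - 4*T)
139*(U(-4, 2) - 86) = 139*((-8*(-4) - 4*2) - 86) = 139*((32 - 8) - 86) = 139*(24 - 86) = 139*(-62) = -8618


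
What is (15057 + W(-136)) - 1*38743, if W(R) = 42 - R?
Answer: -23508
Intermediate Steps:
(15057 + W(-136)) - 1*38743 = (15057 + (42 - 1*(-136))) - 1*38743 = (15057 + (42 + 136)) - 38743 = (15057 + 178) - 38743 = 15235 - 38743 = -23508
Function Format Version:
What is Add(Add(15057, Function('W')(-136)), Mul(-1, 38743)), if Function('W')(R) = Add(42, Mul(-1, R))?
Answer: -23508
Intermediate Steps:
Add(Add(15057, Function('W')(-136)), Mul(-1, 38743)) = Add(Add(15057, Add(42, Mul(-1, -136))), Mul(-1, 38743)) = Add(Add(15057, Add(42, 136)), -38743) = Add(Add(15057, 178), -38743) = Add(15235, -38743) = -23508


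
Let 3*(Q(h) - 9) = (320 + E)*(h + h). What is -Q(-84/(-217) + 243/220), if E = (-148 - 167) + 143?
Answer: -266279/1705 ≈ -156.18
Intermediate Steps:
E = -172 (E = -315 + 143 = -172)
Q(h) = 9 + 296*h/3 (Q(h) = 9 + ((320 - 172)*(h + h))/3 = 9 + (148*(2*h))/3 = 9 + (296*h)/3 = 9 + 296*h/3)
-Q(-84/(-217) + 243/220) = -(9 + 296*(-84/(-217) + 243/220)/3) = -(9 + 296*(-84*(-1/217) + 243*(1/220))/3) = -(9 + 296*(12/31 + 243/220)/3) = -(9 + (296/3)*(10173/6820)) = -(9 + 250934/1705) = -1*266279/1705 = -266279/1705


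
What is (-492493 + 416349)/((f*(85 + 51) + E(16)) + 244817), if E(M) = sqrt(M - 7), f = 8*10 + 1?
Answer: -19036/63959 ≈ -0.29763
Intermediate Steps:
f = 81 (f = 80 + 1 = 81)
E(M) = sqrt(-7 + M)
(-492493 + 416349)/((f*(85 + 51) + E(16)) + 244817) = (-492493 + 416349)/((81*(85 + 51) + sqrt(-7 + 16)) + 244817) = -76144/((81*136 + sqrt(9)) + 244817) = -76144/((11016 + 3) + 244817) = -76144/(11019 + 244817) = -76144/255836 = -76144*1/255836 = -19036/63959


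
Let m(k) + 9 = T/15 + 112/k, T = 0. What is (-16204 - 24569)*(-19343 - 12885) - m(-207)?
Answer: 272004676483/207 ≈ 1.3140e+9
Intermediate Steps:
m(k) = -9 + 112/k (m(k) = -9 + (0/15 + 112/k) = -9 + (0*(1/15) + 112/k) = -9 + (0 + 112/k) = -9 + 112/k)
(-16204 - 24569)*(-19343 - 12885) - m(-207) = (-16204 - 24569)*(-19343 - 12885) - (-9 + 112/(-207)) = -40773*(-32228) - (-9 + 112*(-1/207)) = 1314032244 - (-9 - 112/207) = 1314032244 - 1*(-1975/207) = 1314032244 + 1975/207 = 272004676483/207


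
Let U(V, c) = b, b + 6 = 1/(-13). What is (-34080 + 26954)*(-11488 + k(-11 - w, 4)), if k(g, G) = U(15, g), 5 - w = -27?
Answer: 1064788298/13 ≈ 8.1907e+7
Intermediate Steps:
w = 32 (w = 5 - 1*(-27) = 5 + 27 = 32)
b = -79/13 (b = -6 + 1/(-13) = -6 - 1/13 = -79/13 ≈ -6.0769)
U(V, c) = -79/13
k(g, G) = -79/13
(-34080 + 26954)*(-11488 + k(-11 - w, 4)) = (-34080 + 26954)*(-11488 - 79/13) = -7126*(-149423/13) = 1064788298/13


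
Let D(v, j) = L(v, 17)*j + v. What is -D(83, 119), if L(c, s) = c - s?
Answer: -7937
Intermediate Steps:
D(v, j) = v + j*(-17 + v) (D(v, j) = (v - 1*17)*j + v = (v - 17)*j + v = (-17 + v)*j + v = j*(-17 + v) + v = v + j*(-17 + v))
-D(83, 119) = -(83 + 119*(-17 + 83)) = -(83 + 119*66) = -(83 + 7854) = -1*7937 = -7937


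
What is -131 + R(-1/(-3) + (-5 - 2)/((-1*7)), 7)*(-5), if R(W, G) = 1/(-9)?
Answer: -1174/9 ≈ -130.44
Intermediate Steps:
R(W, G) = -⅑
-131 + R(-1/(-3) + (-5 - 2)/((-1*7)), 7)*(-5) = -131 - ⅑*(-5) = -131 + 5/9 = -1174/9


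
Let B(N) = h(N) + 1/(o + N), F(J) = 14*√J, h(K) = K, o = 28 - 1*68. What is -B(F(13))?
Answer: -10/237 - 6643*√13/474 ≈ -50.573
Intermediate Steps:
o = -40 (o = 28 - 68 = -40)
B(N) = N + 1/(-40 + N)
-B(F(13)) = -(1 + (14*√13)² - 560*√13)/(-40 + 14*√13) = -(1 + 2548 - 560*√13)/(-40 + 14*√13) = -(2549 - 560*√13)/(-40 + 14*√13)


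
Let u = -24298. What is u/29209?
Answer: -24298/29209 ≈ -0.83187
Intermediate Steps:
u/29209 = -24298/29209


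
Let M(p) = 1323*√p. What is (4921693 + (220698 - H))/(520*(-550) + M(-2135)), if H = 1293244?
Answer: -220171208400/17106590483 - 5092421481*I*√2135/85532952415 ≈ -12.871 - 2.751*I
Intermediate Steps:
(4921693 + (220698 - H))/(520*(-550) + M(-2135)) = (4921693 + (220698 - 1*1293244))/(520*(-550) + 1323*√(-2135)) = (4921693 + (220698 - 1293244))/(-286000 + 1323*(I*√2135)) = (4921693 - 1072546)/(-286000 + 1323*I*√2135) = 3849147/(-286000 + 1323*I*√2135)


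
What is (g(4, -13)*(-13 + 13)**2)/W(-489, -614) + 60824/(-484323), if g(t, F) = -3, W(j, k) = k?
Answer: -60824/484323 ≈ -0.12559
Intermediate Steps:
(g(4, -13)*(-13 + 13)**2)/W(-489, -614) + 60824/(-484323) = -3*(-13 + 13)**2/(-614) + 60824/(-484323) = -3*0**2*(-1/614) + 60824*(-1/484323) = -3*0*(-1/614) - 60824/484323 = 0*(-1/614) - 60824/484323 = 0 - 60824/484323 = -60824/484323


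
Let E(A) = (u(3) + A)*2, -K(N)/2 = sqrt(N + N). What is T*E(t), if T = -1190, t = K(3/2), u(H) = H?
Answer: -7140 + 4760*sqrt(3) ≈ 1104.6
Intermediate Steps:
K(N) = -2*sqrt(2)*sqrt(N) (K(N) = -2*sqrt(N + N) = -2*sqrt(2)*sqrt(N))
t = -2*sqrt(3) (t = -2*sqrt(2)*sqrt(3/2) = -2*sqrt(2)*sqrt(6)/2 = -2*sqrt(3) ≈ -3.4641)
E(A) = 6 + 2*A (E(A) = (3 + A)*2 = 6 + 2*A)
T*E(t) = -1190*(6 + 2*(-2*sqrt(3))) = -1190*(6 - 4*sqrt(3)) = -7140 + 4760*sqrt(3)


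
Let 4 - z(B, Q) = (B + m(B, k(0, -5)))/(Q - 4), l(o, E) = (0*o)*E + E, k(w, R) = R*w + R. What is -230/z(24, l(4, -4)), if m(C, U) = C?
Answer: -23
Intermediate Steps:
k(w, R) = R + R*w
l(o, E) = E (l(o, E) = 0*E + E = 0 + E = E)
z(B, Q) = 4 - 2*B/(-4 + Q) (z(B, Q) = 4 - (B + B)/(Q - 4) = 4 - 2*B/(-4 + Q))
-230/z(24, l(4, -4)) = -230*(-4 - 4)/(2*(-8 - 1*24 + 2*(-4))) = -230*(-4/(-8 - 24 - 8)) = -230/(2*(-⅛)*(-40)) = -230/10 = -230*⅒ = -23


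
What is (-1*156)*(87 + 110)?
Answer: -30732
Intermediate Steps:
(-1*156)*(87 + 110) = -156*197 = -30732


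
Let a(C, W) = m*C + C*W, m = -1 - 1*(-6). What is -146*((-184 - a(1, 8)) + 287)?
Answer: -13140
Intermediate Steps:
m = 5 (m = -1 + 6 = 5)
a(C, W) = 5*C + C*W
-146*((-184 - a(1, 8)) + 287) = -146*((-184 - (5 + 8)) + 287) = -146*((-184 - 13) + 287) = -146*(-197 + 287) = -146*90 = -13140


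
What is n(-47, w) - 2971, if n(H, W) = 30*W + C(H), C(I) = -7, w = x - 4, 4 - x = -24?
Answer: -2258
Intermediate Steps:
x = 28 (x = 4 - 1*(-24) = 4 + 24 = 28)
w = 24 (w = 28 - 4 = 24)
n(H, W) = -7 + 30*W (n(H, W) = 30*W - 7 = -7 + 30*W)
n(-47, w) - 2971 = (-7 + 30*24) - 2971 = (-7 + 720) - 2971 = 713 - 2971 = -2258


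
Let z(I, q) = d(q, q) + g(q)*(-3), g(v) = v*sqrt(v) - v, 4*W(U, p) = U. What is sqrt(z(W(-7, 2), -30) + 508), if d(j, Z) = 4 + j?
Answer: sqrt(392 + 90*I*sqrt(30)) ≈ 22.603 + 10.904*I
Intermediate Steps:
W(U, p) = U/4
g(v) = v**(3/2) - v
z(I, q) = 4 - 3*q**(3/2) + 4*q (z(I, q) = (4 + q) + (q**(3/2) - q)*(-3) = (4 + q) + (-3*q**(3/2) + 3*q) = 4 - 3*q**(3/2) + 4*q)
sqrt(z(W(-7, 2), -30) + 508) = sqrt((4 - (-90)*I*sqrt(30) + 4*(-30)) + 508) = sqrt((4 - (-90)*I*sqrt(30) - 120) + 508) = sqrt((4 + 90*I*sqrt(30) - 120) + 508) = sqrt((-116 + 90*I*sqrt(30)) + 508) = sqrt(392 + 90*I*sqrt(30))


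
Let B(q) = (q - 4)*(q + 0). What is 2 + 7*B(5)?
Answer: 37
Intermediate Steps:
B(q) = q*(-4 + q) (B(q) = (-4 + q)*q = q*(-4 + q))
2 + 7*B(5) = 2 + 7*(5*(-4 + 5)) = 2 + 7*(5*1) = 2 + 7*5 = 2 + 35 = 37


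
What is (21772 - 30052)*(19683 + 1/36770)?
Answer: -599259958308/3677 ≈ -1.6298e+8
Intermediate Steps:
(21772 - 30052)*(19683 + 1/36770) = -8280*(19683 + 1/36770) = -8280*723743911/36770 = -599259958308/3677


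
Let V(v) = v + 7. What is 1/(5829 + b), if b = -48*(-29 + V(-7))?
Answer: 1/7221 ≈ 0.00013848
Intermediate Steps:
V(v) = 7 + v
b = 1392 (b = -48*(-29 + (7 - 7)) = -48*(-29 + 0) = -48*(-29) = 1392)
1/(5829 + b) = 1/(5829 + 1392) = 1/7221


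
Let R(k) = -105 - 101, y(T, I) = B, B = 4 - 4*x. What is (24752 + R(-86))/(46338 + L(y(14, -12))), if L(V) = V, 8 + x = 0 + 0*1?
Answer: 4091/7729 ≈ 0.52931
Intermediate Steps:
x = -8 (x = -8 + (0 + 0*1) = -8 + (0 + 0) = -8 + 0 = -8)
B = 36 (B = 4 - 4*(-8) = 4 + 32 = 36)
y(T, I) = 36
R(k) = -206
(24752 + R(-86))/(46338 + L(y(14, -12))) = (24752 - 206)/(46338 + 36) = 24546/46374 = 24546*(1/46374) = 4091/7729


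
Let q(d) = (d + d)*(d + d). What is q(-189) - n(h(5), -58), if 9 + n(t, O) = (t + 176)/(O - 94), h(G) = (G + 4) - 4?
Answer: 21719917/152 ≈ 1.4289e+5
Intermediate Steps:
h(G) = G (h(G) = (4 + G) - 4 = G)
q(d) = 4*d² (q(d) = (2*d)*(2*d) = 4*d²)
n(t, O) = -9 + (176 + t)/(-94 + O) (n(t, O) = -9 + (t + 176)/(O - 94) = -9 + (176 + t)/(-94 + O))
q(-189) - n(h(5), -58) = 4*(-189)² - (1022 + 5 - 9*(-58))/(-94 - 58) = 4*35721 - (1022 + 5 + 522)/(-152) = 142884 - (-1)*1549/152 = 142884 - 1*(-1549/152) = 142884 + 1549/152 = 21719917/152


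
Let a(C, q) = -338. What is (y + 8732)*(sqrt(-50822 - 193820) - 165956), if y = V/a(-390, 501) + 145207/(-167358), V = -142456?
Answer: -21480313647062690/14141751 + 258867575105*I*sqrt(244642)/28283502 ≈ -1.5189e+9 + 4.527e+6*I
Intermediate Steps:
y = 11896035641/28283502 (y = -142456/(-338) + 145207/(-167358) = -142456*(-1/338) + 145207*(-1/167358) = 71228/169 - 145207/167358 = 11896035641/28283502 ≈ 420.60)
(y + 8732)*(sqrt(-50822 - 193820) - 165956) = (11896035641/28283502 + 8732)*(sqrt(-50822 - 193820) - 165956) = 258867575105*(sqrt(-244642) - 165956)/28283502 = 258867575105*(I*sqrt(244642) - 165956)/28283502 = 258867575105*(-165956 + I*sqrt(244642))/28283502 = -21480313647062690/14141751 + 258867575105*I*sqrt(244642)/28283502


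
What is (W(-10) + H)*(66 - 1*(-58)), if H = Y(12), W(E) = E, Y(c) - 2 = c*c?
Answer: 16864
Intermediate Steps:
Y(c) = 2 + c² (Y(c) = 2 + c*c = 2 + c²)
H = 146 (H = 2 + 12² = 2 + 144 = 146)
(W(-10) + H)*(66 - 1*(-58)) = (-10 + 146)*(66 - 1*(-58)) = 136*(66 + 58) = 136*124 = 16864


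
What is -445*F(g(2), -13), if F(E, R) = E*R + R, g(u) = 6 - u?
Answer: 28925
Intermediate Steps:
F(E, R) = R + E*R
-445*F(g(2), -13) = -(-5785)*(1 + (6 - 1*2)) = -(-5785)*(1 + (6 - 2)) = -(-5785)*(1 + 4) = -(-5785)*5 = -445*(-65) = 28925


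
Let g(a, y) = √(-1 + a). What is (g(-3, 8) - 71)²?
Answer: 5037 - 284*I ≈ 5037.0 - 284.0*I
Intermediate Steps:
(g(-3, 8) - 71)² = (√(-1 - 3) - 71)² = (√(-4) - 71)² = (2*I - 71)² = (-71 + 2*I)²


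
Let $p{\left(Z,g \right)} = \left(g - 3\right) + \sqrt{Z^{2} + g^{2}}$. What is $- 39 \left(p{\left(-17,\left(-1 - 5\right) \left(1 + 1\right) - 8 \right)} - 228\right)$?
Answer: $9789 - 39 \sqrt{689} \approx 8765.3$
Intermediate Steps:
$p{\left(Z,g \right)} = -3 + g + \sqrt{Z^{2} + g^{2}}$ ($p{\left(Z,g \right)} = \left(-3 + g\right) + \sqrt{Z^{2} + g^{2}} = -3 + g + \sqrt{Z^{2} + g^{2}}$)
$- 39 \left(p{\left(-17,\left(-1 - 5\right) \left(1 + 1\right) - 8 \right)} - 228\right) = - 39 \left(\left(-3 + \left(\left(-1 - 5\right) \left(1 + 1\right) - 8\right) + \sqrt{\left(-17\right)^{2} + \left(\left(-1 - 5\right) \left(1 + 1\right) - 8\right)^{2}}\right) - 228\right) = - 39 \left(\left(-3 - 20 + \sqrt{289 + \left(\left(-6\right) 2 - 8\right)^{2}}\right) - 228\right) = - 39 \left(\left(-3 - 20 + \sqrt{289 + \left(-12 - 8\right)^{2}}\right) - 228\right) = - 39 \left(\left(-3 - 20 + \sqrt{289 + \left(-20\right)^{2}}\right) - 228\right) = - 39 \left(\left(-3 - 20 + \sqrt{289 + 400}\right) - 228\right) = - 39 \left(\left(-3 - 20 + \sqrt{689}\right) - 228\right) = - 39 \left(\left(-23 + \sqrt{689}\right) - 228\right) = - 39 \left(-251 + \sqrt{689}\right) = 9789 - 39 \sqrt{689}$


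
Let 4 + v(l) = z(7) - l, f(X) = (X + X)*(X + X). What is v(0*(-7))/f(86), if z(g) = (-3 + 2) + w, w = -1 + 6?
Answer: 0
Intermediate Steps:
w = 5
z(g) = 4 (z(g) = (-3 + 2) + 5 = -1 + 5 = 4)
f(X) = 4*X² (f(X) = (2*X)*(2*X) = 4*X²)
v(l) = -l (v(l) = -4 + (4 - l) = -l)
v(0*(-7))/f(86) = (-0*(-7))/((4*86²)) = (-1*0)/((4*7396)) = 0/29584 = 0*(1/29584) = 0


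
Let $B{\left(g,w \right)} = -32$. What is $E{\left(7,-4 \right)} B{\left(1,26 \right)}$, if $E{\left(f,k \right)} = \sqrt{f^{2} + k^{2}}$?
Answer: $- 32 \sqrt{65} \approx -257.99$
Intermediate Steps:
$E{\left(7,-4 \right)} B{\left(1,26 \right)} = \sqrt{7^{2} + \left(-4\right)^{2}} \left(-32\right) = \sqrt{49 + 16} \left(-32\right) = \sqrt{65} \left(-32\right) = - 32 \sqrt{65}$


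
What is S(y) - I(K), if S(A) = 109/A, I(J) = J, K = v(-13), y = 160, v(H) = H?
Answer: 2189/160 ≈ 13.681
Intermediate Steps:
K = -13
S(y) - I(K) = 109/160 - 1*(-13) = 109*(1/160) + 13 = 109/160 + 13 = 2189/160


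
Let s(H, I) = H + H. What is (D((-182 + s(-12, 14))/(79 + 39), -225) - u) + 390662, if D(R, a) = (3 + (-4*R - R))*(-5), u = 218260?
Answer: 10168258/59 ≈ 1.7234e+5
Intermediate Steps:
s(H, I) = 2*H
D(R, a) = -15 + 25*R (D(R, a) = (3 - 5*R)*(-5) = -15 + 25*R)
(D((-182 + s(-12, 14))/(79 + 39), -225) - u) + 390662 = ((-15 + 25*((-182 + 2*(-12))/(79 + 39))) - 1*218260) + 390662 = ((-15 + 25*((-182 - 24)/118)) - 218260) + 390662 = ((-15 + 25*(-206*1/118)) - 218260) + 390662 = ((-15 + 25*(-103/59)) - 218260) + 390662 = ((-15 - 2575/59) - 218260) + 390662 = (-3460/59 - 218260) + 390662 = -12880800/59 + 390662 = 10168258/59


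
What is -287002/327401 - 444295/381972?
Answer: -255089355239/125058014772 ≈ -2.0398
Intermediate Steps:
-287002/327401 - 444295/381972 = -255089355239/125058014772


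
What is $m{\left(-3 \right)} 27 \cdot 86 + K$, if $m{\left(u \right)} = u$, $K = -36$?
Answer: $-7002$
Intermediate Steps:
$m{\left(-3 \right)} 27 \cdot 86 + K = \left(-3\right) 27 \cdot 86 - 36 = \left(-81\right) 86 - 36 = -6966 - 36 = -7002$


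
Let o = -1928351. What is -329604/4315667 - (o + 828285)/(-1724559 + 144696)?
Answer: -5268247698274/6818162613621 ≈ -0.77268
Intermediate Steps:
-329604/4315667 - (o + 828285)/(-1724559 + 144696) = -329604/4315667 - (-1928351 + 828285)/(-1724559 + 144696) = -329604*1/4315667 - (-1100066)/(-1579863) = -329604/4315667 - (-1100066)*(-1)/1579863 = -329604/4315667 - 1*1100066/1579863 = -329604/4315667 - 1100066/1579863 = -5268247698274/6818162613621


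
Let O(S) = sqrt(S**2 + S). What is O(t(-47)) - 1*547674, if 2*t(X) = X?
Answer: -547674 + 3*sqrt(235)/2 ≈ -5.4765e+5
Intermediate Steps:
t(X) = X/2
O(S) = sqrt(S + S**2)
O(t(-47)) - 1*547674 = sqrt(((1/2)*(-47))*(1 + (1/2)*(-47))) - 1*547674 = sqrt(-47*(1 - 47/2)/2) - 547674 = sqrt(-47/2*(-45/2)) - 547674 = sqrt(2115/4) - 547674 = 3*sqrt(235)/2 - 547674 = -547674 + 3*sqrt(235)/2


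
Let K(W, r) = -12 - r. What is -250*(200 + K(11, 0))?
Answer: -47000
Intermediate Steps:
-250*(200 + K(11, 0)) = -250*(200 + (-12 - 1*0)) = -250*(200 + (-12 + 0)) = -250*(200 - 12) = -250*188 = -47000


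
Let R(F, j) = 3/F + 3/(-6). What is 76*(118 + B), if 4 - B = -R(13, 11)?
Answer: 120270/13 ≈ 9251.5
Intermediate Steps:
R(F, j) = -1/2 + 3/F (R(F, j) = 3/F + 3*(-1/6) = 3/F - 1/2 = -1/2 + 3/F)
B = 97/26 (B = 4 - (-1)*(1/2)*(6 - 1*13)/13 = 4 - (-1)*(1/2)*(1/13)*(6 - 13) = 4 - (-1)*(1/2)*(1/13)*(-7) = 4 - (-1)*(-7)/26 = 4 - 1*7/26 = 4 - 7/26 = 97/26 ≈ 3.7308)
76*(118 + B) = 76*(118 + 97/26) = 76*(3165/26) = 120270/13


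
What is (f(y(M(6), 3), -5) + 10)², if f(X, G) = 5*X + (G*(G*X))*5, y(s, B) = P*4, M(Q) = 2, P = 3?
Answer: 2464900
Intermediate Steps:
y(s, B) = 12 (y(s, B) = 3*4 = 12)
f(X, G) = 5*X + 5*X*G² (f(X, G) = 5*X + (X*G²)*5 = 5*X + 5*X*G²)
(f(y(M(6), 3), -5) + 10)² = (5*12*(1 + (-5)²) + 10)² = (5*12*(1 + 25) + 10)² = (5*12*26 + 10)² = (1560 + 10)² = 1570² = 2464900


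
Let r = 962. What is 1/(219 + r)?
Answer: 1/1181 ≈ 0.00084674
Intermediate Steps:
1/(219 + r) = 1/(219 + 962) = 1/1181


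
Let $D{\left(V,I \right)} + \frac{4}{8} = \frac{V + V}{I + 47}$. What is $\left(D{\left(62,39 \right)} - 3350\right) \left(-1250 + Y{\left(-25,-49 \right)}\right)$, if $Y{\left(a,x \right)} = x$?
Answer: $\frac{374136681}{86} \approx 4.3504 \cdot 10^{6}$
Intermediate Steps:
$D{\left(V,I \right)} = - \frac{1}{2} + \frac{2 V}{47 + I}$ ($D{\left(V,I \right)} = - \frac{1}{2} + \frac{V + V}{I + 47} = - \frac{1}{2} + \frac{2 V}{47 + I}$)
$\left(D{\left(62,39 \right)} - 3350\right) \left(-1250 + Y{\left(-25,-49 \right)}\right) = \left(\frac{-47 - 39 + 4 \cdot 62}{2 \left(47 + 39\right)} - 3350\right) \left(-1250 - 49\right) = \left(\frac{-47 - 39 + 248}{2 \cdot 86} - 3350\right) \left(-1299\right) = \left(\frac{1}{2} \cdot \frac{1}{86} \cdot 162 - 3350\right) \left(-1299\right) = \left(\frac{81}{86} - 3350\right) \left(-1299\right) = \left(- \frac{288019}{86}\right) \left(-1299\right) = \frac{374136681}{86}$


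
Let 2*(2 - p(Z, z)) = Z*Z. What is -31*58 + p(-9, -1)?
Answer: -3673/2 ≈ -1836.5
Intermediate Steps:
p(Z, z) = 2 - Z²/2 (p(Z, z) = 2 - Z*Z/2 = 2 - Z²/2)
-31*58 + p(-9, -1) = -31*58 + (2 - ½*(-9)²) = -1798 + (2 - ½*81) = -1798 + (2 - 81/2) = -1798 - 77/2 = -3673/2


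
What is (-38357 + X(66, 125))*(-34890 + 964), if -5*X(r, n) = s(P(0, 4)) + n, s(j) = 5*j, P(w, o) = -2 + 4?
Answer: 1302215584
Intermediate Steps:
P(w, o) = 2
X(r, n) = -2 - n/5 (X(r, n) = -(5*2 + n)/5 = -(10 + n)/5 = -2 - n/5)
(-38357 + X(66, 125))*(-34890 + 964) = (-38357 + (-2 - 1/5*125))*(-34890 + 964) = (-38357 + (-2 - 25))*(-33926) = (-38357 - 27)*(-33926) = -38384*(-33926) = 1302215584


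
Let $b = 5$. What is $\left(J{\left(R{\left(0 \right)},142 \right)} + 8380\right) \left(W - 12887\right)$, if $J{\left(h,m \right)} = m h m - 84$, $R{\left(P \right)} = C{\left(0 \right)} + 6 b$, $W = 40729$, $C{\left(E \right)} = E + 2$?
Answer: $18195972048$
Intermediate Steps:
$C{\left(E \right)} = 2 + E$
$R{\left(P \right)} = 32$ ($R{\left(P \right)} = \left(2 + 0\right) + 6 \cdot 5 = 2 + 30 = 32$)
$J{\left(h,m \right)} = -84 + h m^{2}$ ($J{\left(h,m \right)} = h m m - 84 = h m^{2} - 84 = -84 + h m^{2}$)
$\left(J{\left(R{\left(0 \right)},142 \right)} + 8380\right) \left(W - 12887\right) = \left(\left(-84 + 32 \cdot 142^{2}\right) + 8380\right) \left(40729 - 12887\right) = \left(\left(-84 + 32 \cdot 20164\right) + 8380\right) 27842 = \left(\left(-84 + 645248\right) + 8380\right) 27842 = \left(645164 + 8380\right) 27842 = 653544 \cdot 27842 = 18195972048$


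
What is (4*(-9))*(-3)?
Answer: 108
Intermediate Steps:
(4*(-9))*(-3) = -36*(-3) = 108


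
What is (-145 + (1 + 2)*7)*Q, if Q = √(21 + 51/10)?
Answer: -186*√290/5 ≈ -633.49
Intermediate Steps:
Q = 3*√290/10 (Q = √(21 + 51*(⅒)) = √(21 + 51/10) = √(261/10) = 3*√290/10 ≈ 5.1088)
(-145 + (1 + 2)*7)*Q = (-145 + (1 + 2)*7)*(3*√290/10) = (-145 + 3*7)*(3*√290/10) = (-145 + 21)*(3*√290/10) = -186*√290/5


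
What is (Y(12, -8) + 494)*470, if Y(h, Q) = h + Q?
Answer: 234060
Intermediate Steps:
Y(h, Q) = Q + h
(Y(12, -8) + 494)*470 = ((-8 + 12) + 494)*470 = (4 + 494)*470 = 498*470 = 234060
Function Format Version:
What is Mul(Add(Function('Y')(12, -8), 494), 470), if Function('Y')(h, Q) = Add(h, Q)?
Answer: 234060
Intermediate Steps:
Function('Y')(h, Q) = Add(Q, h)
Mul(Add(Function('Y')(12, -8), 494), 470) = Mul(Add(Add(-8, 12), 494), 470) = Mul(Add(4, 494), 470) = Mul(498, 470) = 234060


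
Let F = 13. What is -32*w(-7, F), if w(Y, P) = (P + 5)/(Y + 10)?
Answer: -192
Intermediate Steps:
w(Y, P) = (5 + P)/(10 + Y)
-32*w(-7, F) = -32*(5 + 13)/(10 - 7) = -32*18/3 = -32*6 = -192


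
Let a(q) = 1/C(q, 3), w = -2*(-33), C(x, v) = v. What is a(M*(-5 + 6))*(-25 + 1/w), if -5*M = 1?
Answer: -1649/198 ≈ -8.3283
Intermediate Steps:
M = -1/5 (M = -1/5*1 = -1/5 ≈ -0.20000)
w = 66
a(q) = 1/3
a(M*(-5 + 6))*(-25 + 1/w) = (-25 + 1/66)/3 = (1/3)*(-1649/66) = -1649/198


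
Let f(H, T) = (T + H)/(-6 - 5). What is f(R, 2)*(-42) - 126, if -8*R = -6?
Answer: -231/2 ≈ -115.50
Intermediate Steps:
R = 3/4 (R = -1/8*(-6) = 3/4 ≈ 0.75000)
f(H, T) = -H/11 - T/11 (f(H, T) = (H + T)/(-11) = (H + T)*(-1/11) = -H/11 - T/11)
f(R, 2)*(-42) - 126 = (-1/11*3/4 - 1/11*2)*(-42) - 126 = (-3/44 - 2/11)*(-42) - 126 = -1/4*(-42) - 126 = 21/2 - 126 = -231/2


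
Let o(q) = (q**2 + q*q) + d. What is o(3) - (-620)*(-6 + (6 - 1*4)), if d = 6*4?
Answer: -2438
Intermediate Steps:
d = 24
o(q) = 24 + 2*q**2 (o(q) = (q**2 + q*q) + 24 = (q**2 + q**2) + 24 = 2*q**2 + 24 = 24 + 2*q**2)
o(3) - (-620)*(-6 + (6 - 1*4)) = (24 + 2*3**2) - (-620)*(-6 + (6 - 1*4)) = (24 + 2*9) - (-620)*(-6 + (6 - 4)) = (24 + 18) - (-620)*(-6 + 2) = 42 - (-620)*(-4) = 42 - 155*16 = 42 - 2480 = -2438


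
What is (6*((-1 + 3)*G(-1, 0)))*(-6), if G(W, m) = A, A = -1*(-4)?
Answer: -288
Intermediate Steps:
A = 4
G(W, m) = 4
(6*((-1 + 3)*G(-1, 0)))*(-6) = (6*((-1 + 3)*4))*(-6) = (6*(2*4))*(-6) = (6*8)*(-6) = 48*(-6) = -288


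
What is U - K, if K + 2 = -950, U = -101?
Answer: 851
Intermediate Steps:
K = -952 (K = -2 - 950 = -952)
U - K = -101 - 1*(-952) = -101 + 952 = 851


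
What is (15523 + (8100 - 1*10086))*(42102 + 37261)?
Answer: 1074336931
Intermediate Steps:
(15523 + (8100 - 1*10086))*(42102 + 37261) = (15523 + (8100 - 10086))*79363 = (15523 - 1986)*79363 = 13537*79363 = 1074336931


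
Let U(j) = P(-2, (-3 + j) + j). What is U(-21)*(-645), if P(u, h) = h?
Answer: 29025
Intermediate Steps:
U(j) = -3 + 2*j (U(j) = (-3 + j) + j = -3 + 2*j)
U(-21)*(-645) = (-3 + 2*(-21))*(-645) = (-3 - 42)*(-645) = -45*(-645) = 29025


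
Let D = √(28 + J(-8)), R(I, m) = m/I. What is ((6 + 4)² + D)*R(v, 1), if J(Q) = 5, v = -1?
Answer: -100 - √33 ≈ -105.74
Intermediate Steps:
D = √33 (D = √(28 + 5) = √33 ≈ 5.7446)
((6 + 4)² + D)*R(v, 1) = ((6 + 4)² + √33)*(1/(-1)) = (10² + √33)*(1*(-1)) = (100 + √33)*(-1) = -100 - √33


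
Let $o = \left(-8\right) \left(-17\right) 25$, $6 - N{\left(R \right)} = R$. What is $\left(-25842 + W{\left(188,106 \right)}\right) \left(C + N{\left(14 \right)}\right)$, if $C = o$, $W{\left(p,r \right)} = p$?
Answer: $-87018368$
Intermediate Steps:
$N{\left(R \right)} = 6 - R$
$o = 3400$ ($o = 136 \cdot 25 = 3400$)
$C = 3400$
$\left(-25842 + W{\left(188,106 \right)}\right) \left(C + N{\left(14 \right)}\right) = \left(-25842 + 188\right) \left(3400 + \left(6 - 14\right)\right) = - 25654 \left(3400 + \left(6 - 14\right)\right) = - 25654 \left(3400 - 8\right) = \left(-25654\right) 3392 = -87018368$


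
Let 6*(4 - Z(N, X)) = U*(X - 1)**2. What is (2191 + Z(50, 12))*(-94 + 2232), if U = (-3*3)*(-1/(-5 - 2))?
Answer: 33238417/7 ≈ 4.7483e+6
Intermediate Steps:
U = -9/7 (U = -(-9)/(-7) = -(-9)*(-1)/7 = -9*1/7 = -9/7 ≈ -1.2857)
Z(N, X) = 4 + 3*(-1 + X)**2/14 (Z(N, X) = 4 - (-3)*(X - 1)**2/14 = 4 - (-3)*(-1 + X)**2/14 = 4 + 3*(-1 + X)**2/14)
(2191 + Z(50, 12))*(-94 + 2232) = (2191 + (4 + 3*(-1 + 12)**2/14))*(-94 + 2232) = (2191 + (4 + (3/14)*11**2))*2138 = (2191 + (4 + (3/14)*121))*2138 = (2191 + (4 + 363/14))*2138 = (2191 + 419/14)*2138 = (31093/14)*2138 = 33238417/7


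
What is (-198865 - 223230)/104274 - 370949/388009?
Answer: -202456994881/40459250466 ≈ -5.0040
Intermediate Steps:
(-198865 - 223230)/104274 - 370949/388009 = -422095*1/104274 - 370949*1/388009 = -422095/104274 - 370949/388009 = -202456994881/40459250466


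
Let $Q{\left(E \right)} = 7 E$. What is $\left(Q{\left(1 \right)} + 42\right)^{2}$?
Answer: $2401$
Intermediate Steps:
$\left(Q{\left(1 \right)} + 42\right)^{2} = \left(7 \cdot 1 + 42\right)^{2} = \left(7 + 42\right)^{2} = 49^{2} = 2401$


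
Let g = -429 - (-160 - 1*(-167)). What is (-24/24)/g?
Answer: 1/436 ≈ 0.0022936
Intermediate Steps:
g = -436 (g = -429 - (-160 + 167) = -429 - 1*7 = -429 - 7 = -436)
(-24/24)/g = -24/24/(-436) = -24*1/24*(-1/436) = -1*(-1/436) = 1/436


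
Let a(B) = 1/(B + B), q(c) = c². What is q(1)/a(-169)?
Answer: -338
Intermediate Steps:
a(B) = 1/(2*B)
q(1)/a(-169) = 1²/((½)/(-169)) = 1/((½)*(-1/169)) = 1/(-1/338) = -338*1 = -338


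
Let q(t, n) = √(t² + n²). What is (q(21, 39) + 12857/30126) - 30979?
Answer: -933260497/30126 + 3*√218 ≈ -30934.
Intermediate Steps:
q(t, n) = √(n² + t²)
(q(21, 39) + 12857/30126) - 30979 = (√(39² + 21²) + 12857/30126) - 30979 = (√(1521 + 441) + 12857*(1/30126)) - 30979 = (√1962 + 12857/30126) - 30979 = (3*√218 + 12857/30126) - 30979 = (12857/30126 + 3*√218) - 30979 = -933260497/30126 + 3*√218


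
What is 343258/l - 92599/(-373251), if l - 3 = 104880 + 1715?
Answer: 68996129980/19893905049 ≈ 3.4682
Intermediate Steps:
l = 106598 (l = 3 + (104880 + 1715) = 3 + 106595 = 106598)
343258/l - 92599/(-373251) = 343258/106598 - 92599/(-373251) = 343258*(1/106598) - 92599*(-1/373251) = 171629/53299 + 92599/373251 = 68996129980/19893905049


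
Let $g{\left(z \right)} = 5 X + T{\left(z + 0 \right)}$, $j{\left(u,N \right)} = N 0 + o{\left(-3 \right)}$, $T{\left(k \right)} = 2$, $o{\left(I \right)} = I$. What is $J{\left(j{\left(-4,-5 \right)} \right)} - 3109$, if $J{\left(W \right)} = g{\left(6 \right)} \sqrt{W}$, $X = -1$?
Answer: $-3109 - 3 i \sqrt{3} \approx -3109.0 - 5.1962 i$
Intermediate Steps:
$j{\left(u,N \right)} = -3$ ($j{\left(u,N \right)} = N 0 - 3 = 0 - 3 = -3$)
$g{\left(z \right)} = -3$ ($g{\left(z \right)} = 5 \left(-1\right) + 2 = -5 + 2 = -3$)
$J{\left(W \right)} = - 3 \sqrt{W}$
$J{\left(j{\left(-4,-5 \right)} \right)} - 3109 = - 3 \sqrt{-3} - 3109 = - 3 i \sqrt{3} - 3109 = -3109 - 3 i \sqrt{3}$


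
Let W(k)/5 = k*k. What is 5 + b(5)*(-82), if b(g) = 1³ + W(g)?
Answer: -10327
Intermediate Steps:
W(k) = 5*k² (W(k) = 5*(k*k) = 5*k²)
b(g) = 1 + 5*g² (b(g) = 1³ + 5*g² = 1 + 5*g²)
5 + b(5)*(-82) = 5 + (1 + 5*5²)*(-82) = 5 + (1 + 5*25)*(-82) = 5 + (1 + 125)*(-82) = 5 + 126*(-82) = 5 - 10332 = -10327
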